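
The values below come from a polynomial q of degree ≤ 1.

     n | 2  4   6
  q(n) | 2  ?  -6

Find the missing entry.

The 2 known points determine the degree-1 polynomial uniquely.
Write q(n) = an + b. Substituting each data point gives a linear system:
  2a + b = 2
  6a + b = -6
Solving the system yields a = -2, b = 6.
So q(n) = -2n + 6.
Then q(4) = -2.

-2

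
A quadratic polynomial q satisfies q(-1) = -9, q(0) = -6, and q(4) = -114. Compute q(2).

Using the Lagrange interpolation formula with nodes -1, 0, 4:
  L_0(n) = n(n - 4) / 5
  L_1(n) = (n + 1)(n - 4) / -4
  L_2(n) = (n + 1)n / 20
Then q(n) = -9·L_0(n) - 6·L_1(n) - 114·L_2(n).
Expanding and collecting terms gives q(n) = -6n² - 3n - 6.
Evaluating at n = 2: q(2) = -36.

-36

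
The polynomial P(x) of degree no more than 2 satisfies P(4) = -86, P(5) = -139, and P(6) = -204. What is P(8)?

-370

Using the Lagrange interpolation formula with nodes 4, 5, 6:
  L_0(x) = (x - 5)(x - 6) / 2
  L_1(x) = (x - 4)(x - 6) / -1
  L_2(x) = (x - 4)(x - 5) / 2
Then P(x) = -86·L_0(x) - 139·L_1(x) - 204·L_2(x).
Expanding and collecting terms gives P(x) = -6x^2 + x + 6.
Evaluating at x = 8: P(8) = -370.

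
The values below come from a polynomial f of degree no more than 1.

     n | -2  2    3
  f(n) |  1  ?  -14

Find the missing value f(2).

The 2 known points determine the degree-1 polynomial uniquely.
Write f(n) = an + b. Substituting each data point gives a linear system:
  -2a + b = 1
  3a + b = -14
Solving the system yields a = -3, b = -5.
So f(n) = -3n - 5.
Then f(2) = -11.

-11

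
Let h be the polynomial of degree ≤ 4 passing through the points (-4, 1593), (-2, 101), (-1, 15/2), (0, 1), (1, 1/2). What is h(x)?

Write h(x) = ax^4 + bx^3 + cx^2 + dx + e. Substituting each data point gives a linear system:
  256a - 64b + 16c - 4d + e = 1593
  16a - 8b + 4c - 2d + e = 101
  a - b + c - d + e = 15/2
  e = 1
  a + b + c + d + e = 1/2
Solving the system yields a = 6, b = -3/2, c = -3, d = -2, e = 1.
So h(x) = 6x^4 - (3/2)x^3 - 3x^2 - 2x + 1.
Check: h(-1) = 15/2. ✓

h(x) = 6x^4 - (3/2)x^3 - 3x^2 - 2x + 1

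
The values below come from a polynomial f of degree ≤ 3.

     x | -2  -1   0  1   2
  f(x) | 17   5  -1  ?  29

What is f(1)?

5

The 4 known points determine the degree-3 polynomial uniquely.
Write f(x) = ax^3 + bx^2 + cx + d. Substituting each data point gives a linear system:
  -8a + 4b - 2c + d = 17
  -a + b - c + d = 5
  d = -1
  8a + 4b + 2c + d = 29
Solving the system yields a = 1, b = 6, c = -1, d = -1.
So f(x) = x^3 + 6x^2 - x - 1.
Then f(1) = 5.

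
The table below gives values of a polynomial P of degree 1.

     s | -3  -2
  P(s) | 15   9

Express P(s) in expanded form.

P(s) = -6s - 3

Using the Lagrange interpolation formula with nodes -3, -2:
  L_0(s) = (s + 2) / -1
  L_1(s) = (s + 3) / 1
Then P(s) = 15·L_0(s) + 9·L_1(s).
Expanding and collecting terms gives P(s) = -6s - 3.
Check: P(-2) = 9. ✓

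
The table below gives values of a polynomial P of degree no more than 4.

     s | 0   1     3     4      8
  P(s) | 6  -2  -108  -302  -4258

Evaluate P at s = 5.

Write P(s) = as^4 + bs^3 + cs^2 + ds + e. Substituting each data point gives a linear system:
  e = 6
  a + b + c + d + e = -2
  81a + 27b + 9c + 3d + e = -108
  256a + 64b + 16c + 4d + e = -302
  4096a + 512b + 64c + 8d + e = -4258
Solving the system yields a = -1, b = 0, c = -2, d = -5, e = 6.
So P(s) = -s⁴ - 2s² - 5s + 6.
Then P(5) = -694.

-694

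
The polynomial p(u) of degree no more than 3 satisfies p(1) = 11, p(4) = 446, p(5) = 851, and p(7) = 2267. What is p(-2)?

Using the Lagrange interpolation formula with nodes 1, 4, 5, 7:
  L_0(u) = (u - 4)(u - 5)(u - 7) / -72
  L_1(u) = (u - 1)(u - 5)(u - 7) / 9
  L_2(u) = (u - 1)(u - 4)(u - 7) / -8
  L_3(u) = (u - 1)(u - 4)(u - 5) / 36
Then p(u) = 11·L_0(u) + 446·L_1(u) + 851·L_2(u) + 2267·L_3(u).
Expanding and collecting terms gives p(u) = 6u³ + 5u² - 6u + 6.
Evaluating at u = -2: p(-2) = -10.

-10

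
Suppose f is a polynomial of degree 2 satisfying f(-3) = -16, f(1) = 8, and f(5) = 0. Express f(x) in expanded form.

Write f(x) = ax^2 + bx + c. Substituting each data point gives a linear system:
  9a - 3b + c = -16
  a + b + c = 8
  25a + 5b + c = 0
Solving the system yields a = -1, b = 4, c = 5.
So f(x) = -x² + 4x + 5.
Check: f(5) = 0. ✓

f(x) = -x^2 + 4x + 5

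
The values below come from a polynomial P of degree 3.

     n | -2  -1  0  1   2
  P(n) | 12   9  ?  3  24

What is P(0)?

On equispaced nodes a degree-3 polynomial has vanishing fourth forward difference, so
  P(-2) - 4·P(-1) + 6·P(0) - 4·P(1) + P(2) = 0.
Substituting the known values and solving for P(0):
  6·P(0) = 12
  P(0) = 2.

2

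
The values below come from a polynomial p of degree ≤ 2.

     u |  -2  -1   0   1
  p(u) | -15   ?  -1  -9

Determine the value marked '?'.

On equispaced nodes a degree-2 polynomial has vanishing third forward difference, so
  - p(-2) + 3·p(-1) - 3·p(0) + p(1) = 0.
Substituting the known values and solving for p(-1):
  3·p(-1) = -9
  p(-1) = -3.

-3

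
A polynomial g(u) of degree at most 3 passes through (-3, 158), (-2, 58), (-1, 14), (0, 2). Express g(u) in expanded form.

g(u) = -4u^3 + 4u^2 - 4u + 2

Using the Lagrange interpolation formula with nodes -3, -2, -1, 0:
  L_0(u) = (u + 2)(u + 1)u / -6
  L_1(u) = (u + 3)(u + 1)u / 2
  L_2(u) = (u + 3)(u + 2)u / -2
  L_3(u) = (u + 3)(u + 2)(u + 1) / 6
Then g(u) = 158·L_0(u) + 58·L_1(u) + 14·L_2(u) + 2·L_3(u).
Expanding and collecting terms gives g(u) = -4u³ + 4u² - 4u + 2.
Check: g(-3) = 158. ✓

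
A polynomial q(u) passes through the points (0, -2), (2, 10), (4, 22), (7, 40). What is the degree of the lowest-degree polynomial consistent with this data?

1

Divided differences on the nodes 0, 2, 4, 7:
  order 0: -2  10  22  40
  order 1: 6  6  6
  order 2: 0  0
  order 3: 0
The order-1 divided differences are all 6 (nonzero) and every higher order vanishes, so the data lies on a polynomial of degree exactly 1.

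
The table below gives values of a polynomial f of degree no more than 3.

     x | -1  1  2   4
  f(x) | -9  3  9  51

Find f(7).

279

Using the Lagrange interpolation formula with nodes -1, 1, 2, 4:
  L_0(x) = (x - 1)(x - 2)(x - 4) / -30
  L_1(x) = (x + 1)(x - 2)(x - 4) / 6
  L_2(x) = (x + 1)(x - 1)(x - 4) / -6
  L_3(x) = (x + 1)(x - 1)(x - 2) / 30
Then f(x) = -9·L_0(x) + 3·L_1(x) + 9·L_2(x) + 51·L_3(x).
Expanding and collecting terms gives f(x) = x³ - 2x² + 5x - 1.
Evaluating at x = 7: f(7) = 279.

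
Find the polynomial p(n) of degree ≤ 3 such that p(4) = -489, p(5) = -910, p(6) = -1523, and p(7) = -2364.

p(n) = -6n^3 - 6n^2 - n - 5

Write p(n) = an^3 + bn^2 + cn + d. Substituting each data point gives a linear system:
  64a + 16b + 4c + d = -489
  125a + 25b + 5c + d = -910
  216a + 36b + 6c + d = -1523
  343a + 49b + 7c + d = -2364
Solving the system yields a = -6, b = -6, c = -1, d = -5.
So p(n) = -6n^3 - 6n^2 - n - 5.
Check: p(6) = -1523. ✓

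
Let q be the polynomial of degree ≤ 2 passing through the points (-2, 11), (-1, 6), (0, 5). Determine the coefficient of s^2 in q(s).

Write q(s) = as^2 + bs + c. Substituting each data point gives a linear system:
  4a - 2b + c = 11
  a - b + c = 6
  c = 5
Solving the system yields a = 2, b = 1, c = 5.
So q(s) = 2s^2 + s + 5.
The leading coefficient is 2.

2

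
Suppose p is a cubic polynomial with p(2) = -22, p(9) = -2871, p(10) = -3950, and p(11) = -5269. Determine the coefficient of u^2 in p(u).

Write p(u) = au^3 + bu^2 + cu + d. Substituting each data point gives a linear system:
  8a + 4b + 2c + d = -22
  729a + 81b + 9c + d = -2871
  1000a + 100b + 10c + d = -3950
  1331a + 121b + 11c + d = -5269
Solving the system yields a = -4, b = 0, c = 5, d = 0.
So p(u) = -4u^3 + 5u.
The coefficient of u^2 is 0.

0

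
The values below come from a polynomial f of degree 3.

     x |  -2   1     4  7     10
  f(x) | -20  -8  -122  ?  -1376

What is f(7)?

The 4 known points determine the degree-3 polynomial uniquely.
Write f(x) = ax^3 + bx^2 + cx + d. Substituting each data point gives a linear system:
  -8a + 4b - 2c + d = -20
  a + b + c + d = -8
  64a + 16b + 4c + d = -122
  1000a + 100b + 10c + d = -1376
Solving the system yields a = -1, b = -4, c = 3, d = -6.
So f(x) = -x^3 - 4x^2 + 3x - 6.
Then f(7) = -524.

-524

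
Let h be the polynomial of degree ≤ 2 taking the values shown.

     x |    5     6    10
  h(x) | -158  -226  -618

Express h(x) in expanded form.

Write h(x) = ax^2 + bx + c. Substituting each data point gives a linear system:
  25a + 5b + c = -158
  36a + 6b + c = -226
  100a + 10b + c = -618
Solving the system yields a = -6, b = -2, c = 2.
So h(x) = -6x^2 - 2x + 2.
Check: h(10) = -618. ✓

h(x) = -6x^2 - 2x + 2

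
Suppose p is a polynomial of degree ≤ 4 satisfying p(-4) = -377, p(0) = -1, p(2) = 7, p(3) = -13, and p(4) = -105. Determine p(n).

Write p(n) = an^4 + bn^3 + cn^2 + dn + e. Substituting each data point gives a linear system:
  256a - 64b + 16c - 4d + e = -377
  e = -1
  16a + 8b + 4c + 2d + e = 7
  81a + 27b + 9c + 3d + e = -13
  256a + 64b + 16c + 4d + e = -105
Solving the system yields a = -1, b = 2, c = 1, d = 2, e = -1.
So p(n) = -n^4 + 2n^3 + n^2 + 2n - 1.
Check: p(-4) = -377. ✓

p(n) = -n^4 + 2n^3 + n^2 + 2n - 1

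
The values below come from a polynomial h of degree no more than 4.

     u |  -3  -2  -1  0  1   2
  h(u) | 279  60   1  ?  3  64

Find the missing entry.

-6

The 5 known points determine the degree-4 polynomial uniquely.
Write h(u) = au^4 + bu^3 + cu^2 + du + e. Substituting each data point gives a linear system:
  81a - 27b + 9c - 3d + e = 279
  16a - 8b + 4c - 2d + e = 60
  a - b + c - d + e = 1
  a + b + c + d + e = 3
  16a + 8b + 4c + 2d + e = 64
Solving the system yields a = 3, b = 0, c = 5, d = 1, e = -6.
So h(u) = 3u⁴ + 5u² + u - 6.
Then h(0) = -6.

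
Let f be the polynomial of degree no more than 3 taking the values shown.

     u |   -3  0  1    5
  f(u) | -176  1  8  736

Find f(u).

Using the Lagrange interpolation formula with nodes -3, 0, 1, 5:
  L_0(u) = u(u - 1)(u - 5) / -96
  L_1(u) = (u + 3)(u - 1)(u - 5) / 15
  L_2(u) = (u + 3)u(u - 5) / -16
  L_3(u) = (u + 3)u(u - 1) / 160
Then f(u) = -176·L_0(u) + 1·L_1(u) + 8·L_2(u) + 736·L_3(u).
Expanding and collecting terms gives f(u) = 6u³ - u² + 2u + 1.
Check: f(-3) = -176. ✓

f(u) = 6u^3 - u^2 + 2u + 1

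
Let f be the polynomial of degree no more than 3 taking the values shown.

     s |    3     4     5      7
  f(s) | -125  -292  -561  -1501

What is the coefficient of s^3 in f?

-4

Write f(s) = as^3 + bs^2 + cs + d. Substituting each data point gives a linear system:
  27a + 9b + 3c + d = -125
  64a + 16b + 4c + d = -292
  125a + 25b + 5c + d = -561
  343a + 49b + 7c + d = -1501
Solving the system yields a = -4, b = -3, c = 2, d = 4.
So f(s) = -4s³ - 3s² + 2s + 4.
The leading coefficient is -4.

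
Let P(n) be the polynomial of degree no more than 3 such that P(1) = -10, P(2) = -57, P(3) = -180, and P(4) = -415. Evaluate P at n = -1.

Using the Lagrange interpolation formula with nodes 1, 2, 3, 4:
  L_0(n) = (n - 2)(n - 3)(n - 4) / -6
  L_1(n) = (n - 1)(n - 3)(n - 4) / 2
  L_2(n) = (n - 1)(n - 2)(n - 4) / -2
  L_3(n) = (n - 1)(n - 2)(n - 3) / 6
Then P(n) = -10·L_0(n) - 57·L_1(n) - 180·L_2(n) - 415·L_3(n).
Expanding and collecting terms gives P(n) = -6n^3 - 2n^2 + n - 3.
Evaluating at n = -1: P(-1) = 0.

0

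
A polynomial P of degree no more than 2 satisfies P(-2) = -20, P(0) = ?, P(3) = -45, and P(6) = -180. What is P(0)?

0

The 3 known points determine the degree-2 polynomial uniquely.
Write P(s) = as^2 + bs + c. Substituting each data point gives a linear system:
  4a - 2b + c = -20
  9a + 3b + c = -45
  36a + 6b + c = -180
Solving the system yields a = -5, b = 0, c = 0.
So P(s) = -5s^2.
Then P(0) = 0.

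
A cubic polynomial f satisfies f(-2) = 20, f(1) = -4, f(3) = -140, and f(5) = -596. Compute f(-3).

Write f(s) = as^3 + bs^2 + cs + d. Substituting each data point gives a linear system:
  -8a + 4b - 2c + d = 20
  a + b + c + d = -4
  27a + 9b + 3c + d = -140
  125a + 25b + 5c + d = -596
Solving the system yields a = -4, b = -4, c = 0, d = 4.
So f(s) = -4s^3 - 4s^2 + 4.
Then f(-3) = 76.

76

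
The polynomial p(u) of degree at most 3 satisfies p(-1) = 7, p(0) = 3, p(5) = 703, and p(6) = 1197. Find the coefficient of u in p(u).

-5

Write p(u) = au^3 + bu^2 + cu + d. Substituting each data point gives a linear system:
  -a + b - c + d = 7
  d = 3
  125a + 25b + 5c + d = 703
  216a + 36b + 6c + d = 1197
Solving the system yields a = 5, b = 4, c = -5, d = 3.
So p(u) = 5u³ + 4u² - 5u + 3.
The coefficient of u is -5.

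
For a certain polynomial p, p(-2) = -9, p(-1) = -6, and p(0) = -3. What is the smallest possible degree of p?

Forward differences of the values at x = -2, -1, 0:
  p  : -9  -6  -3
  Δ  : 3  3
  Δ^2: 0
The first differences are constant (3) and nonzero, while all higher differences vanish, so the minimal degree is 1.

1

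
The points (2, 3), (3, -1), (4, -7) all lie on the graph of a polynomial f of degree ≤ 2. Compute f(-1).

3

Write f(x) = ax^2 + bx + c. Substituting each data point gives a linear system:
  4a + 2b + c = 3
  9a + 3b + c = -1
  16a + 4b + c = -7
Solving the system yields a = -1, b = 1, c = 5.
So f(x) = -x^2 + x + 5.
Then f(-1) = 3.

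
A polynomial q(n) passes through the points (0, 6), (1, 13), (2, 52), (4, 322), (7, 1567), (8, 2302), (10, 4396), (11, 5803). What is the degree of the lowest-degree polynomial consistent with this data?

3

Divided differences on the nodes 0, 1, 2, 4, 7, 8, 10, 11:
  order 0: 6  13  52  322  1567  2302  4396  5803
  order 1: 7  39  135  415  735  1047  1407
  order 2: 16  32  56  80  104  120
  order 3: 4  4  4  4  4
  order 4: 0  0  0  0
  order 5: 0  0  0
  order 6: 0  0
  order 7: 0
The order-3 divided differences are all 4 (nonzero) and every higher order vanishes, so the data lies on a polynomial of degree exactly 3.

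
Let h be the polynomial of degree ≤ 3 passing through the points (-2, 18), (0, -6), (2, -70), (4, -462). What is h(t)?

Write h(t) = at^3 + bt^2 + ct + d. Substituting each data point gives a linear system:
  -8a + 4b - 2c + d = 18
  d = -6
  8a + 4b + 2c + d = -70
  64a + 16b + 4c + d = -462
Solving the system yields a = -6, b = -5, c = 2, d = -6.
So h(t) = -6t^3 - 5t^2 + 2t - 6.
Check: h(2) = -70. ✓

h(t) = -6t^3 - 5t^2 + 2t - 6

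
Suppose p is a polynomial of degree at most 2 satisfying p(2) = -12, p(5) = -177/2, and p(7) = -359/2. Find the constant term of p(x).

Write p(x) = ax^2 + bx + c. Substituting each data point gives a linear system:
  4a + 2b + c = -12
  25a + 5b + c = -177/2
  49a + 7b + c = -359/2
Solving the system yields a = -4, b = 5/2, c = -1.
So p(x) = -4x^2 + (5/2)x - 1.
The constant term is -1.

-1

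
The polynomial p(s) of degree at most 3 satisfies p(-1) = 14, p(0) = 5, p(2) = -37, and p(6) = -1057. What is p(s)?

Write p(s) = as^3 + bs^2 + cs + d. Substituting each data point gives a linear system:
  -a + b - c + d = 14
  d = 5
  8a + 4b + 2c + d = -37
  216a + 36b + 6c + d = -1057
Solving the system yields a = -5, b = 1, c = -3, d = 5.
So p(s) = -5s³ + s² - 3s + 5.
Check: p(2) = -37. ✓

p(s) = -5s^3 + s^2 - 3s + 5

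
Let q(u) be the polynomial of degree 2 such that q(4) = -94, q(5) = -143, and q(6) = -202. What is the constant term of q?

Write q(u) = au^2 + bu + c. Substituting each data point gives a linear system:
  16a + 4b + c = -94
  25a + 5b + c = -143
  36a + 6b + c = -202
Solving the system yields a = -5, b = -4, c = 2.
So q(u) = -5u^2 - 4u + 2.
The constant term is 2.

2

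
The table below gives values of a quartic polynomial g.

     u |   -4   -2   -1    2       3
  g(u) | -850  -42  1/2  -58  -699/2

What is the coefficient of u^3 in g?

Write g(u) = au^4 + bu^3 + cu^2 + du + e. Substituting each data point gives a linear system:
  256a - 64b + 16c - 4d + e = -850
  16a - 8b + 4c - 2d + e = -42
  a - b + c - d + e = 1/2
  16a + 8b + 4c + 2d + e = -58
  81a + 27b + 9c + 3d + e = -699/2
Solving the system yields a = -4, b = -5/2, c = 2, d = 6, e = 6.
So g(u) = -4u^4 - (5/2)u^3 + 2u^2 + 6u + 6.
The coefficient of u^3 is -5/2.

-5/2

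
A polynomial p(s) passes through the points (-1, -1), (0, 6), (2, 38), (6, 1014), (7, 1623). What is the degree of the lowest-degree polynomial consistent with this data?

Divided differences on the nodes -1, 0, 2, 6, 7:
  order 0: -1  6  38  1014  1623
  order 1: 7  16  244  609
  order 2: 3  38  73
  order 3: 5  5
  order 4: 0
The order-3 divided differences are all 5 (nonzero) and every higher order vanishes, so the data lies on a polynomial of degree exactly 3.

3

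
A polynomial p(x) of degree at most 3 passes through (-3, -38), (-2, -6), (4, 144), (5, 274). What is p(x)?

p(x) = 2x^3 + x^2 - x + 4

Using the Lagrange interpolation formula with nodes -3, -2, 4, 5:
  L_0(x) = (x + 2)(x - 4)(x - 5) / -56
  L_1(x) = (x + 3)(x - 4)(x - 5) / 42
  L_2(x) = (x + 3)(x + 2)(x - 5) / -42
  L_3(x) = (x + 3)(x + 2)(x - 4) / 56
Then p(x) = -38·L_0(x) - 6·L_1(x) + 144·L_2(x) + 274·L_3(x).
Expanding and collecting terms gives p(x) = 2x³ + x² - x + 4.
Check: p(4) = 144. ✓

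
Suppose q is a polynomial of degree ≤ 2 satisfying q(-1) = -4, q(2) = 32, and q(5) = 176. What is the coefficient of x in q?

Write q(x) = ax^2 + bx + c. Substituting each data point gives a linear system:
  a - b + c = -4
  4a + 2b + c = 32
  25a + 5b + c = 176
Solving the system yields a = 6, b = 6, c = -4.
So q(x) = 6x² + 6x - 4.
The coefficient of x is 6.

6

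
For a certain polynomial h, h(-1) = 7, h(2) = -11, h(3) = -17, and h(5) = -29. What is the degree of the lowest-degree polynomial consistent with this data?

1

Divided differences on the nodes -1, 2, 3, 5:
  order 0: 7  -11  -17  -29
  order 1: -6  -6  -6
  order 2: 0  0
  order 3: 0
The order-1 divided differences are all -6 (nonzero) and every higher order vanishes, so the data lies on a polynomial of degree exactly 1.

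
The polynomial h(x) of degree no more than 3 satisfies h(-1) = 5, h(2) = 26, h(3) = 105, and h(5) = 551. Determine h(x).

Write h(x) = ax^3 + bx^2 + cx + d. Substituting each data point gives a linear system:
  -a + b - c + d = 5
  8a + 4b + 2c + d = 26
  27a + 9b + 3c + d = 105
  125a + 25b + 5c + d = 551
Solving the system yields a = 5, b = -2, c = -6, d = 6.
So h(x) = 5x³ - 2x² - 6x + 6.
Check: h(2) = 26. ✓

h(x) = 5x^3 - 2x^2 - 6x + 6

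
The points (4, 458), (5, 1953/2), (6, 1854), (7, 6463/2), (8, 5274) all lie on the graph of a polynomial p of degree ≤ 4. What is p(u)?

p(u) = u^4 + (3/2)u^3 + 6u^2 + 4u - 6

Write p(u) = au^4 + bu^3 + cu^2 + du + e. Substituting each data point gives a linear system:
  256a + 64b + 16c + 4d + e = 458
  625a + 125b + 25c + 5d + e = 1953/2
  1296a + 216b + 36c + 6d + e = 1854
  2401a + 343b + 49c + 7d + e = 6463/2
  4096a + 512b + 64c + 8d + e = 5274
Solving the system yields a = 1, b = 3/2, c = 6, d = 4, e = -6.
So p(u) = u⁴ + (3/2)u³ + 6u² + 4u - 6.
Check: p(7) = 6463/2. ✓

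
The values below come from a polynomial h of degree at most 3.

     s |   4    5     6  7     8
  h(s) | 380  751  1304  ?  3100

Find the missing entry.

2075

On equispaced nodes a degree-3 polynomial has vanishing fourth forward difference, so
  h(4) - 4·h(5) + 6·h(6) - 4·h(7) + h(8) = 0.
Substituting the known values and solving for h(7):
  -4·h(7) = -8300
  h(7) = 2075.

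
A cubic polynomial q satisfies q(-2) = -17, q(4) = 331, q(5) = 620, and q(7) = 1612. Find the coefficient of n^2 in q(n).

5

Write q(n) = an^3 + bn^2 + cn + d. Substituting each data point gives a linear system:
  -8a + 4b - 2c + d = -17
  64a + 16b + 4c + d = 331
  125a + 25b + 5c + d = 620
  343a + 49b + 7c + d = 1612
Solving the system yields a = 4, b = 5, c = 0, d = -5.
So q(n) = 4n^3 + 5n^2 - 5.
The coefficient of n^2 is 5.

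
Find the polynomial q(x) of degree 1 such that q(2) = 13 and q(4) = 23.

Using the Lagrange interpolation formula with nodes 2, 4:
  L_0(x) = (x - 4) / -2
  L_1(x) = (x - 2) / 2
Then q(x) = 13·L_0(x) + 23·L_1(x).
Expanding and collecting terms gives q(x) = 5x + 3.
Check: q(2) = 13. ✓

q(x) = 5x + 3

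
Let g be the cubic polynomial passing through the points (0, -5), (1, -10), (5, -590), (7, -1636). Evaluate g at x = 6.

-1025

Write g(x) = ax^3 + bx^2 + cx + d. Substituting each data point gives a linear system:
  d = -5
  a + b + c + d = -10
  125a + 25b + 5c + d = -590
  343a + 49b + 7c + d = -1636
Solving the system yields a = -5, b = 2, c = -2, d = -5.
So g(x) = -5x^3 + 2x^2 - 2x - 5.
Then g(6) = -1025.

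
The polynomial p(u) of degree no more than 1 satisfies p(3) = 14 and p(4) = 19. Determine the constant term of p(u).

-1

Write p(u) = au + b. Substituting each data point gives a linear system:
  3a + b = 14
  4a + b = 19
Solving the system yields a = 5, b = -1.
So p(u) = 5u - 1.
The constant term is -1.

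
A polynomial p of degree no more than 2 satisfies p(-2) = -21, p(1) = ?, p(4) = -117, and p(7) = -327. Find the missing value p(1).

On equispaced nodes a degree-2 polynomial has vanishing third forward difference, so
  - p(-2) + 3·p(1) - 3·p(4) + p(7) = 0.
Substituting the known values and solving for p(1):
  3·p(1) = -45
  p(1) = -15.

-15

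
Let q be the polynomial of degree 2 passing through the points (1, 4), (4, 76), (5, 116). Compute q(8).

284

Write q(t) = at^2 + bt + c. Substituting each data point gives a linear system:
  a + b + c = 4
  16a + 4b + c = 76
  25a + 5b + c = 116
Solving the system yields a = 4, b = 4, c = -4.
So q(t) = 4t² + 4t - 4.
Then q(8) = 284.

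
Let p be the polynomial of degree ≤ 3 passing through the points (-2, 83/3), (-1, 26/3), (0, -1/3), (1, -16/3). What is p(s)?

Write p(s) = as^3 + bs^2 + cs + d. Substituting each data point gives a linear system:
  -8a + 4b - 2c + d = 83/3
  -a + b - c + d = 26/3
  d = -1/3
  a + b + c + d = -16/3
Solving the system yields a = -1, b = 2, c = -6, d = -1/3.
So p(s) = -s³ + 2s² - 6s - 1/3.
Check: p(-1) = 26/3. ✓

p(s) = -s^3 + 2s^2 - 6s - 1/3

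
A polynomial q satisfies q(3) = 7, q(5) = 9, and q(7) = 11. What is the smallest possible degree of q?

Forward differences of the values at n = 3, 5, 7:
  q  : 7  9  11
  Δ  : 2  2
  Δ^2: 0
The first differences are constant (2) and nonzero, while all higher differences vanish, so the minimal degree is 1.

1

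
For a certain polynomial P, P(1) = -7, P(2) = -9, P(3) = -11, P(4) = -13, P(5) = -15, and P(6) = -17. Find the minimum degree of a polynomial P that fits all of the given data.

1

Forward differences of the values at n = 1, 2, 3, 4, 5, 6:
  P  : -7  -9  -11  -13  -15  -17
  Δ  : -2  -2  -2  -2  -2
  Δ^2: 0  0  0  0
  Δ^3: 0  0  0
  Δ^4: 0  0
  Δ^5: 0
The first differences are constant (-2) and nonzero, while all higher differences vanish, so the minimal degree is 1.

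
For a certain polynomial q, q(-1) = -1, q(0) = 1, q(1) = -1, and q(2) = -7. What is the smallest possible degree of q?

Forward differences of the values at x = -1, 0, 1, 2:
  q  : -1  1  -1  -7
  Δ  : 2  -2  -6
  Δ^2: -4  -4
  Δ^3: 0
The second differences are constant (-4) and nonzero, while all higher differences vanish, so the minimal degree is 2.

2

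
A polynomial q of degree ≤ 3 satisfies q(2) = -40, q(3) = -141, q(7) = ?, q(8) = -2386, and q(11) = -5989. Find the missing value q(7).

The 4 known points determine the degree-3 polynomial uniquely.
Write q(n) = an^3 + bn^2 + cn + d. Substituting each data point gives a linear system:
  8a + 4b + 2c + d = -40
  27a + 9b + 3c + d = -141
  512a + 64b + 8c + d = -2386
  1331a + 121b + 11c + d = -5989
Solving the system yields a = -4, b = -6, c = 5, d = 6.
So q(n) = -4n^3 - 6n^2 + 5n + 6.
Then q(7) = -1625.

-1625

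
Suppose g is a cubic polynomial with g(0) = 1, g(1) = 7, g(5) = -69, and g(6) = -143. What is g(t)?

Write g(t) = at^3 + bt^2 + ct + d. Substituting each data point gives a linear system:
  d = 1
  a + b + c + d = 7
  125a + 25b + 5c + d = -69
  216a + 36b + 6c + d = -143
Solving the system yields a = -1, b = 1, c = 6, d = 1.
So g(t) = -t³ + t² + 6t + 1.
Check: g(6) = -143. ✓

g(t) = -t^3 + t^2 + 6t + 1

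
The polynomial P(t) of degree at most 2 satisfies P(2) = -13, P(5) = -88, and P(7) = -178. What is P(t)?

P(t) = -4t^2 + 3t - 3

Write P(t) = at^2 + bt + c. Substituting each data point gives a linear system:
  4a + 2b + c = -13
  25a + 5b + c = -88
  49a + 7b + c = -178
Solving the system yields a = -4, b = 3, c = -3.
So P(t) = -4t² + 3t - 3.
Check: P(7) = -178. ✓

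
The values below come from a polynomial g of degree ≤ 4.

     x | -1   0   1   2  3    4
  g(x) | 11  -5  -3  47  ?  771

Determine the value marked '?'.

247

On equispaced nodes a degree-4 polynomial has vanishing fifth forward difference, so
  - g(-1) + 5·g(0) - 10·g(1) + 10·g(2) - 5·g(3) + g(4) = 0.
Substituting the known values and solving for g(3):
  -5·g(3) = -1235
  g(3) = 247.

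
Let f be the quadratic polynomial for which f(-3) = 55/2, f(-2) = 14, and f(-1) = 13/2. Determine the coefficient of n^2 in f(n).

3

Write f(n) = an^2 + bn + c. Substituting each data point gives a linear system:
  9a - 3b + c = 55/2
  4a - 2b + c = 14
  a - b + c = 13/2
Solving the system yields a = 3, b = 3/2, c = 5.
So f(n) = 3n^2 + (3/2)n + 5.
The leading coefficient is 3.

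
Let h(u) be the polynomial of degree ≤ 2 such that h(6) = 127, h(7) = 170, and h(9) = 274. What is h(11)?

402

Using the Lagrange interpolation formula with nodes 6, 7, 9:
  L_0(u) = (u - 7)(u - 9) / 3
  L_1(u) = (u - 6)(u - 9) / -2
  L_2(u) = (u - 6)(u - 7) / 6
Then h(u) = 127·L_0(u) + 170·L_1(u) + 274·L_2(u).
Expanding and collecting terms gives h(u) = 3u^2 + 4u - 5.
Evaluating at u = 11: h(11) = 402.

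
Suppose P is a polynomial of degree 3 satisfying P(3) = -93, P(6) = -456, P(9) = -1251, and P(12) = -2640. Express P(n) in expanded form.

Using the Lagrange interpolation formula with nodes 3, 6, 9, 12:
  L_0(n) = (n - 6)(n - 9)(n - 12) / -162
  L_1(n) = (n - 3)(n - 9)(n - 12) / 54
  L_2(n) = (n - 3)(n - 6)(n - 12) / -54
  L_3(n) = (n - 3)(n - 6)(n - 9) / 162
Then P(n) = -93·L_0(n) - 456·L_1(n) - 1251·L_2(n) - 2640·L_3(n).
Expanding and collecting terms gives P(n) = -n^3 - 6n^2 - 4n.
Check: P(3) = -93. ✓

P(n) = -n^3 - 6n^2 - 4n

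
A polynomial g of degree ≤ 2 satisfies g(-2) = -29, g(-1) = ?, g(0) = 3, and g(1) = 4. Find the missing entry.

On equispaced nodes a degree-2 polynomial has vanishing third forward difference, so
  - g(-2) + 3·g(-1) - 3·g(0) + g(1) = 0.
Substituting the known values and solving for g(-1):
  3·g(-1) = -24
  g(-1) = -8.

-8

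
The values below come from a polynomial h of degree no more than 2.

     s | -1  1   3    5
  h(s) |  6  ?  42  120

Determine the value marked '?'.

4

The 3 known points determine the degree-2 polynomial uniquely.
Write h(s) = as^2 + bs + c. Substituting each data point gives a linear system:
  a - b + c = 6
  9a + 3b + c = 42
  25a + 5b + c = 120
Solving the system yields a = 5, b = -1, c = 0.
So h(s) = 5s² - s.
Then h(1) = 4.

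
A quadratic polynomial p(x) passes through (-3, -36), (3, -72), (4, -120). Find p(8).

-432

Using the Lagrange interpolation formula with nodes -3, 3, 4:
  L_0(x) = (x - 3)(x - 4) / 42
  L_1(x) = (x + 3)(x - 4) / -6
  L_2(x) = (x + 3)(x - 3) / 7
Then p(x) = -36·L_0(x) - 72·L_1(x) - 120·L_2(x).
Expanding and collecting terms gives p(x) = -6x^2 - 6x.
Evaluating at x = 8: p(8) = -432.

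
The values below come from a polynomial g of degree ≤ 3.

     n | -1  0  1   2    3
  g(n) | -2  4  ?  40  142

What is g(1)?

6

The 4 known points determine the degree-3 polynomial uniquely.
Write g(n) = an^3 + bn^2 + cn + d. Substituting each data point gives a linear system:
  -a + b - c + d = -2
  d = 4
  8a + 4b + 2c + d = 40
  27a + 9b + 3c + d = 142
Solving the system yields a = 6, b = -2, c = -2, d = 4.
So g(n) = 6n^3 - 2n^2 - 2n + 4.
Then g(1) = 6.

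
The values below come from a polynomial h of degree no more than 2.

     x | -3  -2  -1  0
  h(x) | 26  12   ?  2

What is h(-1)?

The 3 known points determine the degree-2 polynomial uniquely.
Write h(x) = ax^2 + bx + c. Substituting each data point gives a linear system:
  9a - 3b + c = 26
  4a - 2b + c = 12
  c = 2
Solving the system yields a = 3, b = 1, c = 2.
So h(x) = 3x^2 + x + 2.
Then h(-1) = 4.

4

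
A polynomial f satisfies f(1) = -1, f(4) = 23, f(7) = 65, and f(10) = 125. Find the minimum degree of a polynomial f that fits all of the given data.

Forward differences of the values at t = 1, 4, 7, 10:
  f  : -1  23  65  125
  Δ  : 24  42  60
  Δ^2: 18  18
  Δ^3: 0
The second differences are constant (18) and nonzero, while all higher differences vanish, so the minimal degree is 2.

2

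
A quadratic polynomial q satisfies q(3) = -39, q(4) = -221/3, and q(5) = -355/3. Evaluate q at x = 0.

5

Write q(x) = ax^2 + bx + c. Substituting each data point gives a linear system:
  9a + 3b + c = -39
  16a + 4b + c = -221/3
  25a + 5b + c = -355/3
Solving the system yields a = -5, b = 1/3, c = 5.
So q(x) = -5x² + (1/3)x + 5.
Then q(0) = 5.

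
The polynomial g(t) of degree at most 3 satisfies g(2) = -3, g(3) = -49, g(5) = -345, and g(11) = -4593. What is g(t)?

g(t) = -4t^3 + 6t^2 + 5

Using the Lagrange interpolation formula with nodes 2, 3, 5, 11:
  L_0(t) = (t - 3)(t - 5)(t - 11) / -27
  L_1(t) = (t - 2)(t - 5)(t - 11) / 16
  L_2(t) = (t - 2)(t - 3)(t - 11) / -36
  L_3(t) = (t - 2)(t - 3)(t - 5) / 432
Then g(t) = -3·L_0(t) - 49·L_1(t) - 345·L_2(t) - 4593·L_3(t).
Expanding and collecting terms gives g(t) = -4t^3 + 6t^2 + 5.
Check: g(11) = -4593. ✓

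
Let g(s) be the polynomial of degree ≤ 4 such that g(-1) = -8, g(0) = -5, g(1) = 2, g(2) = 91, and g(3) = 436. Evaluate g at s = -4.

Using the Lagrange interpolation formula with nodes -1, 0, 1, 2, 3:
  L_0(s) = s(s - 1)(s - 2)(s - 3) / 24
  L_1(s) = (s + 1)(s - 1)(s - 2)(s - 3) / -6
  L_2(s) = (s + 1)s(s - 2)(s - 3) / 4
  L_3(s) = (s + 1)s(s - 1)(s - 3) / -6
  L_4(s) = (s + 1)s(s - 1)(s - 2) / 24
Then g(s) = -8·L_0(s) - 5·L_1(s) + 2·L_2(s) + 91·L_3(s) + 436·L_4(s).
Expanding and collecting terms gives g(s) = 4s⁴ + 5s³ - 2s² - 5.
Evaluating at s = -4: g(-4) = 667.

667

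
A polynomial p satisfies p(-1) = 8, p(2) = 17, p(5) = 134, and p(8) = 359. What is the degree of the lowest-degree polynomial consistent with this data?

Forward differences of the values at s = -1, 2, 5, 8:
  p  : 8  17  134  359
  Δ  : 9  117  225
  Δ^2: 108  108
  Δ^3: 0
The second differences are constant (108) and nonzero, while all higher differences vanish, so the minimal degree is 2.

2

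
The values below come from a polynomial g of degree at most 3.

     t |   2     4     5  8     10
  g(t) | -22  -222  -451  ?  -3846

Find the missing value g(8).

The 4 known points determine the degree-3 polynomial uniquely.
Write g(t) = at^3 + bt^2 + ct + d. Substituting each data point gives a linear system:
  8a + 4b + 2c + d = -22
  64a + 16b + 4c + d = -222
  125a + 25b + 5c + d = -451
  1000a + 100b + 10c + d = -3846
Solving the system yields a = -4, b = 1, c = 6, d = -6.
So g(t) = -4t^3 + t^2 + 6t - 6.
Then g(8) = -1942.

-1942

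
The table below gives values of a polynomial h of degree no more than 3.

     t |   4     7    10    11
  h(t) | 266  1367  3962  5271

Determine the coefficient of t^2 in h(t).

Write h(t) = at^3 + bt^2 + ct + d. Substituting each data point gives a linear system:
  64a + 16b + 4c + d = 266
  343a + 49b + 7c + d = 1367
  1000a + 100b + 10c + d = 3962
  1331a + 121b + 11c + d = 5271
Solving the system yields a = 4, b = -1, c = 6, d = 2.
So h(t) = 4t³ - t² + 6t + 2.
The coefficient of t^2 is -1.

-1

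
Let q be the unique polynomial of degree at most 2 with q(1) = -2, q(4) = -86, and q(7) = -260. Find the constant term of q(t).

Write q(t) = at^2 + bt + c. Substituting each data point gives a linear system:
  a + b + c = -2
  16a + 4b + c = -86
  49a + 7b + c = -260
Solving the system yields a = -5, b = -3, c = 6.
So q(t) = -5t^2 - 3t + 6.
The constant term is 6.

6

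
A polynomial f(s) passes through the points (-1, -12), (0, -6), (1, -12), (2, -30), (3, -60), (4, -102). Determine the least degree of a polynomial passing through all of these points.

2

Forward differences of the values at s = -1, 0, 1, 2, 3, 4:
  f  : -12  -6  -12  -30  -60  -102
  Δ  : 6  -6  -18  -30  -42
  Δ^2: -12  -12  -12  -12
  Δ^3: 0  0  0
  Δ^4: 0  0
  Δ^5: 0
The second differences are constant (-12) and nonzero, while all higher differences vanish, so the minimal degree is 2.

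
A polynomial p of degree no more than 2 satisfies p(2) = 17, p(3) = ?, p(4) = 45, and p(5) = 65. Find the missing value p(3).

29

The 3 known points determine the degree-2 polynomial uniquely.
Write p(t) = at^2 + bt + c. Substituting each data point gives a linear system:
  4a + 2b + c = 17
  16a + 4b + c = 45
  25a + 5b + c = 65
Solving the system yields a = 2, b = 2, c = 5.
So p(t) = 2t^2 + 2t + 5.
Then p(3) = 29.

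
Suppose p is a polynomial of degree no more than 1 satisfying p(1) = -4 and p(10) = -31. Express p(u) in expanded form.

p(u) = -3u - 1

Write p(u) = au + b. Substituting each data point gives a linear system:
  a + b = -4
  10a + b = -31
Solving the system yields a = -3, b = -1.
So p(u) = -3u - 1.
Check: p(10) = -31. ✓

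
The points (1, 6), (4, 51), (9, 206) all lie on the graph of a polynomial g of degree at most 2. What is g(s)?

g(s) = 2s^2 + 5s - 1

Write g(s) = as^2 + bs + c. Substituting each data point gives a linear system:
  a + b + c = 6
  16a + 4b + c = 51
  81a + 9b + c = 206
Solving the system yields a = 2, b = 5, c = -1.
So g(s) = 2s^2 + 5s - 1.
Check: g(1) = 6. ✓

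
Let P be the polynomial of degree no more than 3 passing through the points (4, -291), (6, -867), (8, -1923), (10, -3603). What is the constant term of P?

Write P(n) = an^3 + bn^2 + cn + d. Substituting each data point gives a linear system:
  64a + 16b + 4c + d = -291
  216a + 36b + 6c + d = -867
  512a + 64b + 8c + d = -1923
  1000a + 100b + 10c + d = -3603
Solving the system yields a = -3, b = -6, c = 0, d = -3.
So P(n) = -3n^3 - 6n^2 - 3.
The constant term is -3.

-3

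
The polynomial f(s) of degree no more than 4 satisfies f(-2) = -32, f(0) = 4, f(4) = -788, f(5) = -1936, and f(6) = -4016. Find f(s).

Write f(s) = as^4 + bs^3 + cs^2 + ds + e. Substituting each data point gives a linear system:
  16a - 8b + 4c - 2d + e = -32
  e = 4
  256a + 64b + 16c + 4d + e = -788
  625a + 125b + 25c + 5d + e = -1936
  1296a + 216b + 36c + 6d + e = -4016
Solving the system yields a = -3, b = -1, c = 2, d = 2, e = 4.
So f(s) = -3s⁴ - s³ + 2s² + 2s + 4.
Check: f(5) = -1936. ✓

f(s) = -3s^4 - s^3 + 2s^2 + 2s + 4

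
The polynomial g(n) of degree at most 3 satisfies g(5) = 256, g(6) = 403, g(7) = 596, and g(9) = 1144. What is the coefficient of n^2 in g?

Write g(n) = an^3 + bn^2 + cn + d. Substituting each data point gives a linear system:
  125a + 25b + 5c + d = 256
  216a + 36b + 6c + d = 403
  343a + 49b + 7c + d = 596
  729a + 81b + 9c + d = 1144
Solving the system yields a = 1, b = 5, c = 1, d = 1.
So g(n) = n³ + 5n² + n + 1.
The coefficient of n^2 is 5.

5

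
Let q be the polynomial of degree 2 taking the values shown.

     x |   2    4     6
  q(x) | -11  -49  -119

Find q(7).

Using the Lagrange interpolation formula with nodes 2, 4, 6:
  L_0(x) = (x - 4)(x - 6) / 8
  L_1(x) = (x - 2)(x - 6) / -4
  L_2(x) = (x - 2)(x - 4) / 8
Then q(x) = -11·L_0(x) - 49·L_1(x) - 119·L_2(x).
Expanding and collecting terms gives q(x) = -4x^2 + 5x - 5.
Evaluating at x = 7: q(7) = -166.

-166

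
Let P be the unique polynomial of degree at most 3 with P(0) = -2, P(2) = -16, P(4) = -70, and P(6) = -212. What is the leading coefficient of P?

-1

Write P(t) = at^3 + bt^2 + ct + d. Substituting each data point gives a linear system:
  d = -2
  8a + 4b + 2c + d = -16
  64a + 16b + 4c + d = -70
  216a + 36b + 6c + d = -212
Solving the system yields a = -1, b = 1, c = -5, d = -2.
So P(t) = -t³ + t² - 5t - 2.
The leading coefficient is -1.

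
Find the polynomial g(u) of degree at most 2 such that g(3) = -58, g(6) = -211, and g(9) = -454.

Write g(u) = au^2 + bu + c. Substituting each data point gives a linear system:
  9a + 3b + c = -58
  36a + 6b + c = -211
  81a + 9b + c = -454
Solving the system yields a = -5, b = -6, c = 5.
So g(u) = -5u^2 - 6u + 5.
Check: g(9) = -454. ✓

g(u) = -5u^2 - 6u + 5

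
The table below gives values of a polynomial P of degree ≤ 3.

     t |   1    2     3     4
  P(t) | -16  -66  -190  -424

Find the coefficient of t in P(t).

-5

Write P(t) = at^3 + bt^2 + ct + d. Substituting each data point gives a linear system:
  a + b + c + d = -16
  8a + 4b + 2c + d = -66
  27a + 9b + 3c + d = -190
  64a + 16b + 4c + d = -424
Solving the system yields a = -6, b = -1, c = -5, d = -4.
So P(t) = -6t^3 - t^2 - 5t - 4.
The coefficient of t is -5.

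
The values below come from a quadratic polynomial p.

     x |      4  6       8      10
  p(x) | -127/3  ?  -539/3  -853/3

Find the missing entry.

The 3 known points determine the degree-2 polynomial uniquely.
Write p(x) = ax^2 + bx + c. Substituting each data point gives a linear system:
  16a + 4b + c = -127/3
  64a + 8b + c = -539/3
  100a + 10b + c = -853/3
Solving the system yields a = -3, b = 5/3, c = -1.
So p(x) = -3x^2 + (5/3)x - 1.
Then p(6) = -99.

-99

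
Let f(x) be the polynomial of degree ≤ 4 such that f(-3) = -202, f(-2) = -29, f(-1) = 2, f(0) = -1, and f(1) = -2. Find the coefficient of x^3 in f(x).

0

Write f(x) = ax^4 + bx^3 + cx^2 + dx + e. Substituting each data point gives a linear system:
  81a - 27b + 9c - 3d + e = -202
  16a - 8b + 4c - 2d + e = -29
  a - b + c - d + e = 2
  e = -1
  a + b + c + d + e = -2
Solving the system yields a = -3, b = 0, c = 4, d = -2, e = -1.
So f(x) = -3x^4 + 4x^2 - 2x - 1.
The coefficient of x^3 is 0.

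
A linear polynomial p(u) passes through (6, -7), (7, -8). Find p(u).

p(u) = -u - 1

Write p(u) = au + b. Substituting each data point gives a linear system:
  6a + b = -7
  7a + b = -8
Solving the system yields a = -1, b = -1.
So p(u) = -u - 1.
Check: p(6) = -7. ✓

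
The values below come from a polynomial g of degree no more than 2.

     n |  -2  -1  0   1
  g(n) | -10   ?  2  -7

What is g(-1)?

1

The 3 known points determine the degree-2 polynomial uniquely.
Write g(n) = an^2 + bn + c. Substituting each data point gives a linear system:
  4a - 2b + c = -10
  c = 2
  a + b + c = -7
Solving the system yields a = -5, b = -4, c = 2.
So g(n) = -5n^2 - 4n + 2.
Then g(-1) = 1.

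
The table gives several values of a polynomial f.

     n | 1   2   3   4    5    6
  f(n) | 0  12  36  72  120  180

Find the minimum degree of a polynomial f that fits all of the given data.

Forward differences of the values at n = 1, 2, 3, 4, 5, 6:
  f  : 0  12  36  72  120  180
  Δ  : 12  24  36  48  60
  Δ^2: 12  12  12  12
  Δ^3: 0  0  0
  Δ^4: 0  0
  Δ^5: 0
The second differences are constant (12) and nonzero, while all higher differences vanish, so the minimal degree is 2.

2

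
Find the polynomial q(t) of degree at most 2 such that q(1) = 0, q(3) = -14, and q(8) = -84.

Write q(t) = at^2 + bt + c. Substituting each data point gives a linear system:
  a + b + c = 0
  9a + 3b + c = -14
  64a + 8b + c = -84
Solving the system yields a = -1, b = -3, c = 4.
So q(t) = -t² - 3t + 4.
Check: q(8) = -84. ✓

q(t) = -t^2 - 3t + 4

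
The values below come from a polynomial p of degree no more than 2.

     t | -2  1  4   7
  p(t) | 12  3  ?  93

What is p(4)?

On equispaced nodes a degree-2 polynomial has vanishing third forward difference, so
  - p(-2) + 3·p(1) - 3·p(4) + p(7) = 0.
Substituting the known values and solving for p(4):
  -3·p(4) = -90
  p(4) = 30.

30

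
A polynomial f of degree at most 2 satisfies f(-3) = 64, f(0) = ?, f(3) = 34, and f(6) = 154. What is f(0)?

The 3 known points determine the degree-2 polynomial uniquely.
Write f(n) = an^2 + bn + c. Substituting each data point gives a linear system:
  9a - 3b + c = 64
  9a + 3b + c = 34
  36a + 6b + c = 154
Solving the system yields a = 5, b = -5, c = 4.
So f(n) = 5n^2 - 5n + 4.
Then f(0) = 4.

4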